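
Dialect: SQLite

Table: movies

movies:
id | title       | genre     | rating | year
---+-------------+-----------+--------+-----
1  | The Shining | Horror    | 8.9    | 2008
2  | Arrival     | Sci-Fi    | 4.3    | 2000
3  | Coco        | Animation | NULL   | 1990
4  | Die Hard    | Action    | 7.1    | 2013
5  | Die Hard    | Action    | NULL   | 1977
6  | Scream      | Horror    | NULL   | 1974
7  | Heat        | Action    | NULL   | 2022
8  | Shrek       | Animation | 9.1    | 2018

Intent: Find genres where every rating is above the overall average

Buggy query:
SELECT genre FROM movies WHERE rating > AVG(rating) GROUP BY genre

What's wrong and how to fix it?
Bug: WHERE evaluates per row before aggregation, so AVG() is unavailable

Fix: Use a subquery for AVG and a HAVING MIN(...) filter so the condition holds for every row in the group

Corrected query:
SELECT genre FROM movies GROUP BY genre HAVING MIN(rating) > (SELECT AVG(rating) FROM movies)

Result:
genre    
---------
Animation
Horror   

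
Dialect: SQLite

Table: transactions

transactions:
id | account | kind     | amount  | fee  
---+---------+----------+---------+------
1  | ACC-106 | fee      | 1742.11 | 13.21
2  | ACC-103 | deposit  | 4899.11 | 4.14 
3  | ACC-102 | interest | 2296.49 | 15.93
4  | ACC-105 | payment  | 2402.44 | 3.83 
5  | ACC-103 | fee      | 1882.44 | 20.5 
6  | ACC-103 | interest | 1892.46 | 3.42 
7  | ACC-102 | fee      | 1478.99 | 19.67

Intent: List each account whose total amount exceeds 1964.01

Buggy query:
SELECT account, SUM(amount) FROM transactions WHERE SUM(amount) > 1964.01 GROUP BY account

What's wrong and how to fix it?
Bug: WHERE runs before GROUP BY, so aggregates aren't available there

Fix: Use HAVING (which filters groups after aggregation) instead of WHERE

Corrected query:
SELECT account, SUM(amount) FROM transactions GROUP BY account HAVING SUM(amount) > 1964.01

Result:
account | SUM(amount)
--------+------------
ACC-102 | 3775.48    
ACC-103 | 8674.01    
ACC-105 | 2402.44    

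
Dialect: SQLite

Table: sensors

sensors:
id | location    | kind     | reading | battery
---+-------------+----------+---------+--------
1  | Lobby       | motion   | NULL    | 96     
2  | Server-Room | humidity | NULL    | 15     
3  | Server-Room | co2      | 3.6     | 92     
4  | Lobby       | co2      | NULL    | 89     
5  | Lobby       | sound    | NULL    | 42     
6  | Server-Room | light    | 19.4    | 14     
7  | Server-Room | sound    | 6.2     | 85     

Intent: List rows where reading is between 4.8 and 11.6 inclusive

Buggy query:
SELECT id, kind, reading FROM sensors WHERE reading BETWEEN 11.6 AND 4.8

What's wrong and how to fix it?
Bug: BETWEEN expects the lower bound first; with 11.6 AND 4.8 the range is empty

Fix: Write BETWEEN 4.8 AND 11.6

Corrected query:
SELECT id, kind, reading FROM sensors WHERE reading BETWEEN 4.8 AND 11.6

Result:
id | kind  | reading
---+-------+--------
7  | sound | 6.2    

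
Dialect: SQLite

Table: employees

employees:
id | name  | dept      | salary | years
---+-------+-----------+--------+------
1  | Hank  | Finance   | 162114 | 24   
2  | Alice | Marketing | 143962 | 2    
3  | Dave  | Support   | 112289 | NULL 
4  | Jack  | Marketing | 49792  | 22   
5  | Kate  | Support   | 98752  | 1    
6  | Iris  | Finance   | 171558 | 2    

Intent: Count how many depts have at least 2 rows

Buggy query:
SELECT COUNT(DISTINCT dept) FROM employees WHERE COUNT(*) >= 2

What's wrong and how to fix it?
Bug: COUNT(*) cannot appear in WHERE; the per-group count doesn't exist yet

Fix: Group first with HAVING COUNT(*) >= 2, then COUNT the resulting groups

Corrected query:
SELECT COUNT(*) FROM (SELECT dept FROM employees GROUP BY dept HAVING COUNT(*) >= 2)

Result:
COUNT(*)
--------
3       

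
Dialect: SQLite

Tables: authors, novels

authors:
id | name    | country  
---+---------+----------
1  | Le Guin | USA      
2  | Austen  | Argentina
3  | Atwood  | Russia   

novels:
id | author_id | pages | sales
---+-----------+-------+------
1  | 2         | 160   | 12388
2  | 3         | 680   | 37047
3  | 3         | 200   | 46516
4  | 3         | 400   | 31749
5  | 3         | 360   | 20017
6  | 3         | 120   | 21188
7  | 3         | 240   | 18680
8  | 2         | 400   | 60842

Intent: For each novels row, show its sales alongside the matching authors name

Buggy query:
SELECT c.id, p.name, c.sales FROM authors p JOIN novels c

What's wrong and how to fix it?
Bug: Missing join condition: each novels row is matched to all authors rows instead of just its own

Fix: Add ON c.author_id = p.id to the JOIN

Corrected query:
SELECT c.id, p.name, c.sales FROM authors p JOIN novels c ON c.author_id = p.id

Result:
id | name   | sales
---+--------+------
1  | Austen | 12388
2  | Atwood | 37047
3  | Atwood | 46516
4  | Atwood | 31749
5  | Atwood | 20017
6  | Atwood | 21188
7  | Atwood | 18680
8  | Austen | 60842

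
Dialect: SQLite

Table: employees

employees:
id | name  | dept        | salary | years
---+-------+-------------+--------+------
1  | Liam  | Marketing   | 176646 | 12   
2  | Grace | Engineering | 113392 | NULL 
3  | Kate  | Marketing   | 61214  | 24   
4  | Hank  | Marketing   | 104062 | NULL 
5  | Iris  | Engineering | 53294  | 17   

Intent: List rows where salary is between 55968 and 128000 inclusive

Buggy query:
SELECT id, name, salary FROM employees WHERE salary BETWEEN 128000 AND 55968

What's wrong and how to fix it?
Bug: BETWEEN expects the lower bound first; with 128000 AND 55968 the range is empty

Fix: Write BETWEEN 55968 AND 128000

Corrected query:
SELECT id, name, salary FROM employees WHERE salary BETWEEN 55968 AND 128000

Result:
id | name  | salary
---+-------+-------
2  | Grace | 113392
3  | Kate  | 61214 
4  | Hank  | 104062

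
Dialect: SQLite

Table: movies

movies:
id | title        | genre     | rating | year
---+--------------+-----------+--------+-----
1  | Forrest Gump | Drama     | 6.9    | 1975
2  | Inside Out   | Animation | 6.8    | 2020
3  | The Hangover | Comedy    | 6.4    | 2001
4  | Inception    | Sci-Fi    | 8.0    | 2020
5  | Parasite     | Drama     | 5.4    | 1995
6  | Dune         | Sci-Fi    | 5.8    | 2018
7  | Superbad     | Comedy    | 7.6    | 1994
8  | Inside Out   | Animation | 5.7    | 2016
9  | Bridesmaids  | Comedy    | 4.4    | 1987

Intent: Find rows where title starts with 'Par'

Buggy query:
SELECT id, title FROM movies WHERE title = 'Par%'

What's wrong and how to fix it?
Bug: Wildcards only work with LIKE; '=' treats '%' as a literal character

Fix: Replace '=' with LIKE so 'Par%' is treated as a pattern

Corrected query:
SELECT id, title FROM movies WHERE title LIKE 'Par%'

Result:
id | title   
---+---------
5  | Parasite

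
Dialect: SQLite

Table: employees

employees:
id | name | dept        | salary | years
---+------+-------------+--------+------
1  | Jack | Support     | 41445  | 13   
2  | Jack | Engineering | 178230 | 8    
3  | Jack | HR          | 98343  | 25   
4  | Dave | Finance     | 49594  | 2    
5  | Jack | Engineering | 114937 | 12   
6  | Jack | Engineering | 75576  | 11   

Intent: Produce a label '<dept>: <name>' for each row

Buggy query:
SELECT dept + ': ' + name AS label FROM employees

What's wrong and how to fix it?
Bug: SQLite uses || for string concatenation; + coerces text to numbers (yielding 0)

Fix: Use the || operator for string concatenation

Corrected query:
SELECT dept || ': ' || name AS label FROM employees

Result:
label            
-----------------
Support: Jack    
Engineering: Jack
HR: Jack         
Finance: Dave    
Engineering: Jack
Engineering: Jack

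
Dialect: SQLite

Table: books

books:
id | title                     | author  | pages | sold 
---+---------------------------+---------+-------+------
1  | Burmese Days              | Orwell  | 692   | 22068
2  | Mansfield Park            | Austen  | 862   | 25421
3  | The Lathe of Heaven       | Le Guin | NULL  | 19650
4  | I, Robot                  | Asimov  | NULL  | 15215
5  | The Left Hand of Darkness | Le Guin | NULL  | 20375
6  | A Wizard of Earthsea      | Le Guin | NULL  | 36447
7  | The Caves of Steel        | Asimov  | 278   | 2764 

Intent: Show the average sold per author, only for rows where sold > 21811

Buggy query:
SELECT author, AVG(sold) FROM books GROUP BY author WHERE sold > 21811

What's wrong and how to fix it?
Bug: WHERE cannot follow GROUP BY

Fix: Move the WHERE clause before GROUP BY

Corrected query:
SELECT author, AVG(sold) FROM books WHERE sold > 21811 GROUP BY author

Result:
author  | AVG(sold)
--------+----------
Austen  | 25421    
Le Guin | 36447    
Orwell  | 22068    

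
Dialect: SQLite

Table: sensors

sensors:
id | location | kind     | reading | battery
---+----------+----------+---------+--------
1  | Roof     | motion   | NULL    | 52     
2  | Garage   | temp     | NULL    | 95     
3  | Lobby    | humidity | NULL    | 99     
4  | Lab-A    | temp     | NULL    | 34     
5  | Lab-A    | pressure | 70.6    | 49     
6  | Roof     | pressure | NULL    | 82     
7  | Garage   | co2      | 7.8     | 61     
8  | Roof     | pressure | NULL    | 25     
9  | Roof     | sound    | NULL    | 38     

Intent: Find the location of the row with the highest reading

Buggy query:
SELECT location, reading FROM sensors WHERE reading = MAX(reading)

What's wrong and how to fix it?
Bug: MAX(reading) is an aggregate and cannot be used directly in WHERE

Fix: Wrap MAX in a scalar subquery so WHERE compares against a single value

Corrected query:
SELECT location, reading FROM sensors WHERE reading = (SELECT MAX(reading) FROM sensors)

Result:
location | reading
---------+--------
Lab-A    | 70.6   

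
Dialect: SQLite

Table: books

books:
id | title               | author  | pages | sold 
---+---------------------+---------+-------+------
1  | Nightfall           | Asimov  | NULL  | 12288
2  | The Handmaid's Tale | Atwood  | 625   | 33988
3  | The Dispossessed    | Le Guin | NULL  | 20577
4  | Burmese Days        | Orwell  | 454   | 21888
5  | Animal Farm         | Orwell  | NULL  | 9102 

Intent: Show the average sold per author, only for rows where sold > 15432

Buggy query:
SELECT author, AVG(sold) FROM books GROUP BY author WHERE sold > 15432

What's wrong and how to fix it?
Bug: WHERE cannot follow GROUP BY

Fix: Place WHERE between FROM and GROUP BY

Corrected query:
SELECT author, AVG(sold) FROM books WHERE sold > 15432 GROUP BY author

Result:
author  | AVG(sold)
--------+----------
Atwood  | 33988    
Le Guin | 20577    
Orwell  | 21888    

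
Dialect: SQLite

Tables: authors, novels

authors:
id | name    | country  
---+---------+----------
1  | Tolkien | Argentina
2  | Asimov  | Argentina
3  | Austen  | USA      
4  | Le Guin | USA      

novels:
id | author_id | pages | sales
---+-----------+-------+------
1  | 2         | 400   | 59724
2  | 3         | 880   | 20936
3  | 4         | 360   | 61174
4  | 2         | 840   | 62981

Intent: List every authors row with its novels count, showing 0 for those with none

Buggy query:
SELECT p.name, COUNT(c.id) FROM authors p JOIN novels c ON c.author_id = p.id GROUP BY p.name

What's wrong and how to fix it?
Bug: INNER JOIN drops authors rows that have no matching novels rows

Fix: Switch to LEFT JOIN to retain unmatched parent rows

Corrected query:
SELECT p.name, COUNT(c.id) FROM authors p LEFT JOIN novels c ON c.author_id = p.id GROUP BY p.name

Result:
name    | COUNT(c.id)
--------+------------
Asimov  | 2          
Austen  | 1          
Le Guin | 1          
Tolkien | 0          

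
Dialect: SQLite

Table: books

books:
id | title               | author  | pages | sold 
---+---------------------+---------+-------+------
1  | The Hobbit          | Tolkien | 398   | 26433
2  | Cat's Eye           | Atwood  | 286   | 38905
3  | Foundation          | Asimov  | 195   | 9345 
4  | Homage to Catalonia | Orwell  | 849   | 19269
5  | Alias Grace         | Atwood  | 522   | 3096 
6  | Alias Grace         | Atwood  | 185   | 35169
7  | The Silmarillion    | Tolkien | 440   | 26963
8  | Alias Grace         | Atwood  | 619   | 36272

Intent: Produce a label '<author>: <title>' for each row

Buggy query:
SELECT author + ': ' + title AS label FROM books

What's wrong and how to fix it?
Bug: '+' is numeric addition; on text columns SQLite converts them to 0 instead of concatenating

Fix: Use the || operator for string concatenation

Corrected query:
SELECT author || ': ' || title AS label FROM books

Result:
label                      
---------------------------
Tolkien: The Hobbit        
Atwood: Cat's Eye          
Asimov: Foundation         
Orwell: Homage to Catalonia
Atwood: Alias Grace        
Atwood: Alias Grace        
Tolkien: The Silmarillion  
Atwood: Alias Grace        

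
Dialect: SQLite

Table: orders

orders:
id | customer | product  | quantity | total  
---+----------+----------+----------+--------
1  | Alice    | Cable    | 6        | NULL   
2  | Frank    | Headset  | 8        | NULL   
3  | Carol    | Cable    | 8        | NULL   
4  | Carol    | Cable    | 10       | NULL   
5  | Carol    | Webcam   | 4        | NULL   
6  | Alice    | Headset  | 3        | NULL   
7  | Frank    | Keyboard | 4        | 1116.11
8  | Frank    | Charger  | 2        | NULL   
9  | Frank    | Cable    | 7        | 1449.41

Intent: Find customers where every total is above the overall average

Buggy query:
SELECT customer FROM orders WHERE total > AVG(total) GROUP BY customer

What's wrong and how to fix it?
Bug: WHERE evaluates per row before aggregation, so AVG() is unavailable

Fix: Use a subquery for AVG and a HAVING MIN(...) filter so the condition holds for every row in the group

Corrected query:
SELECT customer FROM orders GROUP BY customer HAVING MIN(total) > (SELECT AVG(total) FROM orders)

Result:
(no rows)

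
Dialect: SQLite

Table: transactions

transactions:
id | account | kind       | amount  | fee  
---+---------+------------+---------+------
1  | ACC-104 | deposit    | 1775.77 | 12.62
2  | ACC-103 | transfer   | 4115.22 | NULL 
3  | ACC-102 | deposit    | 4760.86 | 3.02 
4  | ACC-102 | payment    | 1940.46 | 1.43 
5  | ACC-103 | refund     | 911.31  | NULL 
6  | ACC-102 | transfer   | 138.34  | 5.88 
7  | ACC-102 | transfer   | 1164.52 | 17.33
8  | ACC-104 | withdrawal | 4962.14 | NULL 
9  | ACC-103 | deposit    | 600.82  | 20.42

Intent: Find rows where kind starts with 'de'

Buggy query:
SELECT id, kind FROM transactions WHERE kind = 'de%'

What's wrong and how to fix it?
Bug: Wildcards only work with LIKE; '=' treats '%' as a literal character

Fix: Replace '=' with LIKE so 'de%' is treated as a pattern

Corrected query:
SELECT id, kind FROM transactions WHERE kind LIKE 'de%'

Result:
id | kind   
---+--------
1  | deposit
3  | deposit
9  | deposit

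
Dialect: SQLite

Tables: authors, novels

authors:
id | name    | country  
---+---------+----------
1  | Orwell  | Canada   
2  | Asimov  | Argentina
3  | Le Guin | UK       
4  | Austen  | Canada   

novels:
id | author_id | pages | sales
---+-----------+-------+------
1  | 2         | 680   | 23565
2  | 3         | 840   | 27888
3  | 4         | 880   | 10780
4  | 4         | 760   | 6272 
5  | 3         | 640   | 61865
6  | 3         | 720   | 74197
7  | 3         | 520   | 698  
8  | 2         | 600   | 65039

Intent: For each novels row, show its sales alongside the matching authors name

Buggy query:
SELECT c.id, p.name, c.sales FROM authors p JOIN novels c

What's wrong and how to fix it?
Bug: Missing join condition: each novels row is matched to all authors rows instead of just its own

Fix: Add ON c.author_id = p.id to the JOIN

Corrected query:
SELECT c.id, p.name, c.sales FROM authors p JOIN novels c ON c.author_id = p.id

Result:
id | name    | sales
---+---------+------
1  | Asimov  | 23565
2  | Le Guin | 27888
3  | Austen  | 10780
4  | Austen  | 6272 
5  | Le Guin | 61865
6  | Le Guin | 74197
7  | Le Guin | 698  
8  | Asimov  | 65039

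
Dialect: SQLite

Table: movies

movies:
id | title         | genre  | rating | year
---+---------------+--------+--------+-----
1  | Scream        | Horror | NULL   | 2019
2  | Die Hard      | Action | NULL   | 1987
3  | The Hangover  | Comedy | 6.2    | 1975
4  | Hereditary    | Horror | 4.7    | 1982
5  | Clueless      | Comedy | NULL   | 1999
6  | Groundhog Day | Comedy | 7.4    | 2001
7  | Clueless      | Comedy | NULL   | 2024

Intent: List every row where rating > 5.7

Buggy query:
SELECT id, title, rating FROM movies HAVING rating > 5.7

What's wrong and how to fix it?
Bug: This is a non-aggregate query (no GROUP BY, no aggregates), so in SQLite the HAVING clause is invalid here; a row-level condition belongs in WHERE

Fix: Replace HAVING with WHERE since the condition applies to individual rows

Corrected query:
SELECT id, title, rating FROM movies WHERE rating > 5.7

Result:
id | title         | rating
---+---------------+-------
3  | The Hangover  | 6.2   
6  | Groundhog Day | 7.4   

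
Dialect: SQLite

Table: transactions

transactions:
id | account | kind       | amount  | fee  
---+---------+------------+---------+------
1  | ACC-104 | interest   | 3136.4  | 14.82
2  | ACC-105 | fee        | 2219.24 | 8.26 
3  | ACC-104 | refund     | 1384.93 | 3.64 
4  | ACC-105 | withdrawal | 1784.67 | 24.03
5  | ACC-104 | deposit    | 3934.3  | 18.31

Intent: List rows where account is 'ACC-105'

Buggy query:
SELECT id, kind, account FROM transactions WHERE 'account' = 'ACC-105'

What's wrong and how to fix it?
Bug: Single quotes denote string literals in SQL; the column name is being compared as a constant string

Fix: Remove the quotes around the column name (or use double quotes for an identifier)

Corrected query:
SELECT id, kind, account FROM transactions WHERE account = 'ACC-105'

Result:
id | kind       | account
---+------------+--------
2  | fee        | ACC-105
4  | withdrawal | ACC-105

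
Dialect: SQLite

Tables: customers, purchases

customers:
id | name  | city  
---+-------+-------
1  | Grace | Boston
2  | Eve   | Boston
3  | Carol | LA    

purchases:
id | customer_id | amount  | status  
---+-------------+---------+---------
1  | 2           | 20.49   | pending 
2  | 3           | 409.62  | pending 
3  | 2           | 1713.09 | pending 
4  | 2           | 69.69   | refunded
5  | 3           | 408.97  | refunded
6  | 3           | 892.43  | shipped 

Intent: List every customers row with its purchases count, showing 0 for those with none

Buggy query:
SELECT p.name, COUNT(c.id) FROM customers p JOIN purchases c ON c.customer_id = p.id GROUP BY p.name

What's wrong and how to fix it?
Bug: INNER JOIN drops customers rows that have no matching purchases rows

Fix: Switch to LEFT JOIN to retain unmatched parent rows

Corrected query:
SELECT p.name, COUNT(c.id) FROM customers p LEFT JOIN purchases c ON c.customer_id = p.id GROUP BY p.name

Result:
name  | COUNT(c.id)
------+------------
Carol | 3          
Eve   | 3          
Grace | 0          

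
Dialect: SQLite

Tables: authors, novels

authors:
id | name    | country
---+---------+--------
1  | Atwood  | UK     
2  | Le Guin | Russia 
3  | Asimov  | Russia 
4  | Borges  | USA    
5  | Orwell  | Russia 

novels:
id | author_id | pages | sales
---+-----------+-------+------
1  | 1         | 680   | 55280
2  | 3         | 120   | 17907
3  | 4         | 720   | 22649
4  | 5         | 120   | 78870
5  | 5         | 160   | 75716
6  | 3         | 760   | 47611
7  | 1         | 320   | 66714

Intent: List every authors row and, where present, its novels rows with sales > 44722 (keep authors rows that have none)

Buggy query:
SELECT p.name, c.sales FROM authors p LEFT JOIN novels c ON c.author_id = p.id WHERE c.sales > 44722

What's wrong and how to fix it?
Bug: Filtering c.sales in WHERE discards the NULL rows produced by LEFT JOIN, turning it into an inner join

Fix: Move the right-table condition into the ON clause so unmatched parents are kept

Corrected query:
SELECT p.name, c.sales FROM authors p LEFT JOIN novels c ON c.author_id = p.id AND c.sales > 44722

Result:
name    | sales
--------+------
Atwood  | 55280
Atwood  | 66714
Le Guin | NULL 
Asimov  | 47611
Borges  | NULL 
Orwell  | 75716
Orwell  | 78870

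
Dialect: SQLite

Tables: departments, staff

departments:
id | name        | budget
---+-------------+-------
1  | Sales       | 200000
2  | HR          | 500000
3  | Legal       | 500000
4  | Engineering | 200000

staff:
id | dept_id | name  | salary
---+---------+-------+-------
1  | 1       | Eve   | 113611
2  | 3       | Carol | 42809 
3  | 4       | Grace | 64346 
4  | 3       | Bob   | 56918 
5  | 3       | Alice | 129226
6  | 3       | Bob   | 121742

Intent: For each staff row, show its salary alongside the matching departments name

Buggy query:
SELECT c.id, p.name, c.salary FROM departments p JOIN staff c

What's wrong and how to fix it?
Bug: JOIN with no ON clause produces a cartesian product; every staff row pairs with every departments row

Fix: Specify the join condition linking the foreign key to the parent id

Corrected query:
SELECT c.id, p.name, c.salary FROM departments p JOIN staff c ON c.dept_id = p.id

Result:
id | name        | salary
---+-------------+-------
1  | Sales       | 113611
2  | Legal       | 42809 
3  | Engineering | 64346 
4  | Legal       | 56918 
5  | Legal       | 129226
6  | Legal       | 121742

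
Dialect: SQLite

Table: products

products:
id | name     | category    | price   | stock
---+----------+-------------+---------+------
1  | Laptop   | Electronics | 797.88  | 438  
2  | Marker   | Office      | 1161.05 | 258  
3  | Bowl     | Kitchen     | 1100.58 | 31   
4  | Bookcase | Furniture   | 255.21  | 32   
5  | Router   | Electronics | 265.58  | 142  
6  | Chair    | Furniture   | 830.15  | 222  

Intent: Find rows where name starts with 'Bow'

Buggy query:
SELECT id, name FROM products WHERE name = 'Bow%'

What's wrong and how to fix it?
Bug: Wildcards only work with LIKE; '=' treats '%' as a literal character

Fix: Use LIKE for wildcard pattern matching

Corrected query:
SELECT id, name FROM products WHERE name LIKE 'Bow%'

Result:
id | name
---+-----
3  | Bowl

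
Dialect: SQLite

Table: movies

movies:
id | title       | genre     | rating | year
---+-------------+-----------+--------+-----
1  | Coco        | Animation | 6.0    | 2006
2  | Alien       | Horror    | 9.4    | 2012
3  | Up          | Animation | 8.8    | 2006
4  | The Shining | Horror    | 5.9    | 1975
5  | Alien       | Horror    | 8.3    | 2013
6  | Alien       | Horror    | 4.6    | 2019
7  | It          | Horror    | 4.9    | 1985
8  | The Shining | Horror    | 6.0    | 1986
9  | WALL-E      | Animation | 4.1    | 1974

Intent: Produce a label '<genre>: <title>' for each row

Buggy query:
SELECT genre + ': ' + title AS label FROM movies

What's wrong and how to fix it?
Bug: SQLite uses || for string concatenation; + coerces text to numbers (yielding 0)

Fix: Use the || operator for string concatenation

Corrected query:
SELECT genre || ': ' || title AS label FROM movies

Result:
label              
-------------------
Animation: Coco    
Horror: Alien      
Animation: Up      
Horror: The Shining
Horror: Alien      
Horror: Alien      
Horror: It         
Horror: The Shining
Animation: WALL-E  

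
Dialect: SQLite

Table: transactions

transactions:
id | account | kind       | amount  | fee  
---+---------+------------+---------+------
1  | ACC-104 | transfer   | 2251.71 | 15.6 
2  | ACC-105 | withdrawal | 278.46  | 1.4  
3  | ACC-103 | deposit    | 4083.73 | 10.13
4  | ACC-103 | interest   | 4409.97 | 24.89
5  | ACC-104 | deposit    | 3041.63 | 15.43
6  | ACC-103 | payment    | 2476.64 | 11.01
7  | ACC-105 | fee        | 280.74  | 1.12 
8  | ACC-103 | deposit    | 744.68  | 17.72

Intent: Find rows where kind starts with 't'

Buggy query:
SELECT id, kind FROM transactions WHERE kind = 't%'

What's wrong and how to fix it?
Bug: '=' compares the literal string including the % character; pattern matching needs LIKE

Fix: Use LIKE for wildcard pattern matching

Corrected query:
SELECT id, kind FROM transactions WHERE kind LIKE 't%'

Result:
id | kind    
---+---------
1  | transfer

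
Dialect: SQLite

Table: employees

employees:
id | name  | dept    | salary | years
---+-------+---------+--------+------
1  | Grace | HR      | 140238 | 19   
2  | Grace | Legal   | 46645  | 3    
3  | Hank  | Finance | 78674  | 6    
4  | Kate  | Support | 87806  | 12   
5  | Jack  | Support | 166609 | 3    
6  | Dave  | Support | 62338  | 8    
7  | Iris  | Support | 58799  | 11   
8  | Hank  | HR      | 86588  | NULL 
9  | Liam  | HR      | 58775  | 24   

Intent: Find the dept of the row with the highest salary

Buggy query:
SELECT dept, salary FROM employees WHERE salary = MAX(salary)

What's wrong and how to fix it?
Bug: MAX(salary) is an aggregate and cannot be used directly in WHERE

Fix: Wrap MAX in a scalar subquery so WHERE compares against a single value

Corrected query:
SELECT dept, salary FROM employees WHERE salary = (SELECT MAX(salary) FROM employees)

Result:
dept    | salary
--------+-------
Support | 166609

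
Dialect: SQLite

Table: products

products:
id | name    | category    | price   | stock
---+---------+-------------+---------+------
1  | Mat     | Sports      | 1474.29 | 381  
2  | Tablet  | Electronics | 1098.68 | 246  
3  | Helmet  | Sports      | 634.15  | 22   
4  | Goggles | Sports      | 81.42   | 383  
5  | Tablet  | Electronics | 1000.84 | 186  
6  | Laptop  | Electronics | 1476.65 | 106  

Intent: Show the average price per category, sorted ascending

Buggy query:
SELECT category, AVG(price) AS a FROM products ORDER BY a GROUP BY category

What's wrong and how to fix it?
Bug: ORDER BY appears before GROUP BY; SQL clause order requires GROUP BY first

Fix: Move ORDER BY to the end, after GROUP BY

Corrected query:
SELECT category, AVG(price) AS a FROM products GROUP BY category ORDER BY a

Result:
category    | a          
------------+------------
Sports      | 729.953333 
Electronics | 1192.056667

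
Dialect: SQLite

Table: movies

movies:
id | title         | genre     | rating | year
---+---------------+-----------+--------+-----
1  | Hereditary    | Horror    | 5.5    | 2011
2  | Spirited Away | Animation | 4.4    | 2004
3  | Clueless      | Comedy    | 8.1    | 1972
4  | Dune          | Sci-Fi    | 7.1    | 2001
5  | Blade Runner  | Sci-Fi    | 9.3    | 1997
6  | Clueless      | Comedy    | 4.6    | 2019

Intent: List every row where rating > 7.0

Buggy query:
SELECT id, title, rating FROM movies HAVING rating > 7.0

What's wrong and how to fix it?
Bug: HAVING filters the output of aggregation, but this query has no GROUP BY and no aggregate functions, so SQLite rejects it (HAVING clause on a non-aggregate query); the condition here is per row

Fix: Use WHERE for row-level filtering

Corrected query:
SELECT id, title, rating FROM movies WHERE rating > 7.0

Result:
id | title        | rating
---+--------------+-------
3  | Clueless     | 8.1   
4  | Dune         | 7.1   
5  | Blade Runner | 9.3   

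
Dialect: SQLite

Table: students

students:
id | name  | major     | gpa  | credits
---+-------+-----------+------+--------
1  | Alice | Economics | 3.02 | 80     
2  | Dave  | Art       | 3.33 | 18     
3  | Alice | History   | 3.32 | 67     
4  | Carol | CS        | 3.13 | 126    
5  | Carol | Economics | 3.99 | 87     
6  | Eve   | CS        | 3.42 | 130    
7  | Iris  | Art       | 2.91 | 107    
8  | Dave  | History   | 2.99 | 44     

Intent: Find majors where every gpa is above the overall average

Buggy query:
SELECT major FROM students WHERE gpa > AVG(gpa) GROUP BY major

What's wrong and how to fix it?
Bug: WHERE evaluates per row before aggregation, so AVG() is unavailable

Fix: Compute the overall average in a scalar subquery and compare each group's MIN against it in HAVING

Corrected query:
SELECT major FROM students GROUP BY major HAVING MIN(gpa) > (SELECT AVG(gpa) FROM students)

Result:
(no rows)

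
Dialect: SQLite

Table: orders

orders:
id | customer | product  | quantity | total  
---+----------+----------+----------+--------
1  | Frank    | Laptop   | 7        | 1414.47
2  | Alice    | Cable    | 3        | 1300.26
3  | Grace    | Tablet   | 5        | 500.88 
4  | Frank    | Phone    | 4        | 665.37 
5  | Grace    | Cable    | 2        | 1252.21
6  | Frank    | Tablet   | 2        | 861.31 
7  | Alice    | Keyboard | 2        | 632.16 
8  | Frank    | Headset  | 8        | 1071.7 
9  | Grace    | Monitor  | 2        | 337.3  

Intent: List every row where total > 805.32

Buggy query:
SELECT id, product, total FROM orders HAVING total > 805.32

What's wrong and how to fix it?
Bug: This is a non-aggregate query (no GROUP BY, no aggregates), so in SQLite the HAVING clause is invalid here; a row-level condition belongs in WHERE

Fix: Use WHERE for row-level filtering

Corrected query:
SELECT id, product, total FROM orders WHERE total > 805.32

Result:
id | product | total  
---+---------+--------
1  | Laptop  | 1414.47
2  | Cable   | 1300.26
5  | Cable   | 1252.21
6  | Tablet  | 861.31 
8  | Headset | 1071.7 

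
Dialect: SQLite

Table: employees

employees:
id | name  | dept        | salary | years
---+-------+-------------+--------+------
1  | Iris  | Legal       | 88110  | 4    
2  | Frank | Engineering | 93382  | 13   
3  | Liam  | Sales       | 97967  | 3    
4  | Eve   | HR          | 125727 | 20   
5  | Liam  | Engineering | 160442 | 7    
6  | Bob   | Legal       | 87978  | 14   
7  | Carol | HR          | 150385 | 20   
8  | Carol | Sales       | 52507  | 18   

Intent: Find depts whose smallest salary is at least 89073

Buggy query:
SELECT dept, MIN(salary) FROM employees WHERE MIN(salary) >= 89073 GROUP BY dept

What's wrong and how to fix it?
Bug: Aggregates like MIN are computed per group after WHERE runs

Fix: Use HAVING for the per-group MIN condition

Corrected query:
SELECT dept, MIN(salary) FROM employees GROUP BY dept HAVING MIN(salary) >= 89073

Result:
dept        | MIN(salary)
------------+------------
Engineering | 93382      
HR          | 125727     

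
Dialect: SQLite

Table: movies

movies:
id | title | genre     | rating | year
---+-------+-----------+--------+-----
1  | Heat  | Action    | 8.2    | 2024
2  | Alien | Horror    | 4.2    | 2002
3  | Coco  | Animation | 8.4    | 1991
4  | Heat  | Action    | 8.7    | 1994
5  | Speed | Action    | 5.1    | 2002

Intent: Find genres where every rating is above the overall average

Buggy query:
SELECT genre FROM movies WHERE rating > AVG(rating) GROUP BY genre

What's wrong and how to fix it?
Bug: WHERE evaluates per row before aggregation, so AVG() is unavailable

Fix: Compute the overall average in a scalar subquery and compare each group's MIN against it in HAVING

Corrected query:
SELECT genre FROM movies GROUP BY genre HAVING MIN(rating) > (SELECT AVG(rating) FROM movies)

Result:
genre    
---------
Animation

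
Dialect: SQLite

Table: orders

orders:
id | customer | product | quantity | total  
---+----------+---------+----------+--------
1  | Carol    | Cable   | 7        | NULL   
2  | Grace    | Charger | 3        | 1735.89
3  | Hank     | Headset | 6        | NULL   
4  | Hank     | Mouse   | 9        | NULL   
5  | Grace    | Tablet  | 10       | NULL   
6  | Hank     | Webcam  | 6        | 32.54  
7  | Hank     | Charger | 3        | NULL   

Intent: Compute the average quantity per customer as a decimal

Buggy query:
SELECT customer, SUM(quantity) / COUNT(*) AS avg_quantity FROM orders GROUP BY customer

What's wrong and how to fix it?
Bug: Both operands are integers, so '/' performs integer division and truncates

Fix: Multiply by 1.0 (or CAST to REAL) to force floating-point division

Corrected query:
SELECT customer, SUM(quantity) * 1.0 / COUNT(*) AS avg_quantity FROM orders GROUP BY customer

Result:
customer | avg_quantity
---------+-------------
Carol    | 7           
Grace    | 6.5         
Hank     | 6           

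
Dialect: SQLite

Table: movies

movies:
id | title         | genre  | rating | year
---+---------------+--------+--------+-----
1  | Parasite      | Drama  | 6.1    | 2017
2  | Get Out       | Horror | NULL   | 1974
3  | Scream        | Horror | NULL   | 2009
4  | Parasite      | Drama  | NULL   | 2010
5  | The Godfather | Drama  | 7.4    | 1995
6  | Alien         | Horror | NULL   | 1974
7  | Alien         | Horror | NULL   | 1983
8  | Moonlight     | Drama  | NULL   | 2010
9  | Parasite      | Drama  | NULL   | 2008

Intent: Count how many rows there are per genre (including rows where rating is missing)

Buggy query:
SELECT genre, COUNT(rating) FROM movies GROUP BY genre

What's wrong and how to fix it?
Bug: COUNT(rating) skips NULLs, so groups with missing rating are undercounted

Fix: Replace COUNT(rating) with COUNT(*)

Corrected query:
SELECT genre, COUNT(*) FROM movies GROUP BY genre

Result:
genre  | COUNT(*)
-------+---------
Drama  | 5       
Horror | 4       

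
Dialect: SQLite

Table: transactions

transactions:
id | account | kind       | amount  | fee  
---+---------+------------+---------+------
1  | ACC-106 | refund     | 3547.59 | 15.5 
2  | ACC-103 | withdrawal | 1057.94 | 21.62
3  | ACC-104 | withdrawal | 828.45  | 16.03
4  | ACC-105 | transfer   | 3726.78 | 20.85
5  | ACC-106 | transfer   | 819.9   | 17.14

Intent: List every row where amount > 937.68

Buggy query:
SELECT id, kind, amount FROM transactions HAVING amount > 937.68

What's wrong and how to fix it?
Bug: This is a non-aggregate query (no GROUP BY, no aggregates), so in SQLite the HAVING clause is invalid here; a row-level condition belongs in WHERE

Fix: Use WHERE for row-level filtering

Corrected query:
SELECT id, kind, amount FROM transactions WHERE amount > 937.68

Result:
id | kind       | amount 
---+------------+--------
1  | refund     | 3547.59
2  | withdrawal | 1057.94
4  | transfer   | 3726.78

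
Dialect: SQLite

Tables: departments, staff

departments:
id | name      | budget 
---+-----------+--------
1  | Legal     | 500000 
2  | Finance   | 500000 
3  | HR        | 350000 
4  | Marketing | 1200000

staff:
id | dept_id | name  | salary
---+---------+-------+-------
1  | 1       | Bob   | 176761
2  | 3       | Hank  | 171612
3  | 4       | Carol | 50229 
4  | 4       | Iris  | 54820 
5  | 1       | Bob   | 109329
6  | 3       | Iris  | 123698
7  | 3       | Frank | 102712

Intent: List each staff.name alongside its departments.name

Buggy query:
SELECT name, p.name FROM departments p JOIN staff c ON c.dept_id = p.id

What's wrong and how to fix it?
Bug: 'name' exists in both joined tables, so the database can't tell which one is meant

Fix: Qualify the column with its table alias (c.name)

Corrected query:
SELECT c.name, p.name FROM departments p JOIN staff c ON c.dept_id = p.id

Result:
name  | name     
------+----------
Bob   | Legal    
Hank  | HR       
Carol | Marketing
Iris  | Marketing
Bob   | Legal    
Iris  | HR       
Frank | HR       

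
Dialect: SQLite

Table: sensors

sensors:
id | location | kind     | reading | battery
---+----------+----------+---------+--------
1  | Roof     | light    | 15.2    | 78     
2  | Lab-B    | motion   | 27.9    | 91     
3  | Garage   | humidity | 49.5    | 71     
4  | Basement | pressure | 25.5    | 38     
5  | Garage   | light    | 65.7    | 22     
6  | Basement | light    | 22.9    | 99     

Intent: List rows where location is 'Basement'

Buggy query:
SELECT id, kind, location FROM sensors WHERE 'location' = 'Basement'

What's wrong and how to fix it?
Bug: 'location' in single quotes is a string literal, not the column; the comparison is literal-vs-literal and never true

Fix: Remove the quotes around the column name (or use double quotes for an identifier)

Corrected query:
SELECT id, kind, location FROM sensors WHERE location = 'Basement'

Result:
id | kind     | location
---+----------+---------
4  | pressure | Basement
6  | light    | Basement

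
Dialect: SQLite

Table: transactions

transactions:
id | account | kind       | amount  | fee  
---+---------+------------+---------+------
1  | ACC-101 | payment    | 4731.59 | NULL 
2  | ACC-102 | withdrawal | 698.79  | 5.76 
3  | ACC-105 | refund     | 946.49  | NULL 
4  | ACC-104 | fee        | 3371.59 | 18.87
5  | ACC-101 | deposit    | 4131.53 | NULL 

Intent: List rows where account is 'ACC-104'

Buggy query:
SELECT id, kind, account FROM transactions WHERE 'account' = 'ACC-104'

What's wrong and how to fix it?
Bug: 'account' in single quotes is a string literal, not the column; the comparison is literal-vs-literal and never true

Fix: Remove the quotes around the column name (or use double quotes for an identifier)

Corrected query:
SELECT id, kind, account FROM transactions WHERE account = 'ACC-104'

Result:
id | kind | account
---+------+--------
4  | fee  | ACC-104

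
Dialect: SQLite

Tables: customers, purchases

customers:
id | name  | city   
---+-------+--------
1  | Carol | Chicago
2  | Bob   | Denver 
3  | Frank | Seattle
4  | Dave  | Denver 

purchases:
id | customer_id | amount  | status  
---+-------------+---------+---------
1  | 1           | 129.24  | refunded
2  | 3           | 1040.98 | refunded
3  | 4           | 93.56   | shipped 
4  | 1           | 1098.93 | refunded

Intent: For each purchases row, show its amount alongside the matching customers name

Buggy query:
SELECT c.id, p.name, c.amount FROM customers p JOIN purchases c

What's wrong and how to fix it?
Bug: JOIN with no ON clause produces a cartesian product; every purchases row pairs with every customers row

Fix: Add ON c.customer_id = p.id to the JOIN

Corrected query:
SELECT c.id, p.name, c.amount FROM customers p JOIN purchases c ON c.customer_id = p.id

Result:
id | name  | amount 
---+-------+--------
1  | Carol | 129.24 
2  | Frank | 1040.98
3  | Dave  | 93.56  
4  | Carol | 1098.93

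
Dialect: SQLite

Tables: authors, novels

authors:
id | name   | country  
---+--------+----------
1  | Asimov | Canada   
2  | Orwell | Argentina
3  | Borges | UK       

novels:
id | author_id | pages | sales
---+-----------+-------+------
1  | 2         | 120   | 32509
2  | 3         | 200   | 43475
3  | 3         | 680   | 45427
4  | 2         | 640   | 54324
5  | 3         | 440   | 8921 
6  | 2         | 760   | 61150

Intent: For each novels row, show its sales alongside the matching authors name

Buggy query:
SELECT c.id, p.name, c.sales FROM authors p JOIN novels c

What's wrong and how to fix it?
Bug: Missing join condition: each novels row is matched to all authors rows instead of just its own

Fix: Specify the join condition linking the foreign key to the parent id

Corrected query:
SELECT c.id, p.name, c.sales FROM authors p JOIN novels c ON c.author_id = p.id

Result:
id | name   | sales
---+--------+------
1  | Orwell | 32509
2  | Borges | 43475
3  | Borges | 45427
4  | Orwell | 54324
5  | Borges | 8921 
6  | Orwell | 61150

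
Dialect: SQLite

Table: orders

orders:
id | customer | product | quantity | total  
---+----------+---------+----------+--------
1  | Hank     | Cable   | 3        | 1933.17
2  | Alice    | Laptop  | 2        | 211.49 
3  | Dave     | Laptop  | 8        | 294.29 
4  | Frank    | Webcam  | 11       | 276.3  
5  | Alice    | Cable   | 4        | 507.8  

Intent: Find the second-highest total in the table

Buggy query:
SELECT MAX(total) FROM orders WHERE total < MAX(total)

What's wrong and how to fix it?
Bug: The inner MAX is an aggregate inside WHERE, which is not allowed

Fix: Compute the overall MAX in a subquery, then take MAX of rows below it

Corrected query:
SELECT MAX(total) FROM orders WHERE total < (SELECT MAX(total) FROM orders)

Result:
MAX(total)
----------
507.8     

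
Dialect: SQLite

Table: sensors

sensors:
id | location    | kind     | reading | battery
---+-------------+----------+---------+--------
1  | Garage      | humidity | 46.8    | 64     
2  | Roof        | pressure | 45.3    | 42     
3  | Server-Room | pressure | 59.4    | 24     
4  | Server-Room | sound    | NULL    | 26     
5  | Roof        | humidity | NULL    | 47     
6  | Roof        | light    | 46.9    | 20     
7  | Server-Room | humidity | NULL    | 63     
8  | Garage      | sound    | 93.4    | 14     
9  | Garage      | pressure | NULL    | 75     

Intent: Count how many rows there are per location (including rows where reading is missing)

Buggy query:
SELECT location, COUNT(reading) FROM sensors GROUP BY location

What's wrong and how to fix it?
Bug: COUNT(reading) skips NULLs, so groups with missing reading are undercounted

Fix: Replace COUNT(reading) with COUNT(*)

Corrected query:
SELECT location, COUNT(*) FROM sensors GROUP BY location

Result:
location    | COUNT(*)
------------+---------
Garage      | 3       
Roof        | 3       
Server-Room | 3       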